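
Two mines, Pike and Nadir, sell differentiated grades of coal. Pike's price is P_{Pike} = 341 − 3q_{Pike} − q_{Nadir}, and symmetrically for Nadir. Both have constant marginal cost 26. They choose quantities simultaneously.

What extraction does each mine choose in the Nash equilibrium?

Mine Pike's profit: π = q_{Pike}(341 − 3q_{Pike} − q_{Nadir}) − 26q_{Pike}.
∂π/∂q_{Pike} = 315 − 6q_{Pike} − q_{Nadir} = 0 ⇒ q_{Pike} = 52.5 − (1/6)q_{Nadir}.
The game is symmetric, so in equilibrium q_{Nadir} = q_{Pike}: the reaction function gives (7/6)q_{Pike} = 52.5, hence q_{Pike} = 45.

45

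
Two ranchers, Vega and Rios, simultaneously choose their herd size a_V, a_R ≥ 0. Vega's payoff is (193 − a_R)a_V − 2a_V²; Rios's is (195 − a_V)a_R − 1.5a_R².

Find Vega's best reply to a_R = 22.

Expanding Vega's payoff: 193a_V − a_Ra_V − 2a_V².
∂π/∂a_V = 193 − a_R − 4a_V = 0, so a_V = 48.25 − 0.25a_R.
At a_R = 22: a_V = 48.25 − 0.25·22 = 42.75.

42.75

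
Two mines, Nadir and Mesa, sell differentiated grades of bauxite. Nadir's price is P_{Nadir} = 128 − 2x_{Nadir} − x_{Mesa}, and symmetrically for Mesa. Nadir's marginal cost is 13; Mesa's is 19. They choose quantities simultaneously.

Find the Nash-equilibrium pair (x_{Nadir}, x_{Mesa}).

Mine Nadir's profit: π = x_{Nadir}(128 − 2x_{Nadir} − x_{Mesa}) − 13x_{Nadir}.
∂π/∂x_{Nadir} = 115 − 4x_{Nadir} − x_{Mesa} = 0 ⇒ x_{Nadir} = 28.75 − 0.25x_{Mesa}.
Similarly x_{Mesa} = 27.25 − 0.25x_{Nadir}.
Solving the two reaction functions simultaneously: (1 − (−0.25)(−0.25))x_{Nadir} = 28.75 − 0.25·27.25, so 0.9375x_{Nadir} = 21.9375 and x_{Nadir} = 23.4.
Then x_{Mesa} = 27.25 − 0.25·23.4 = 21.4.

23.4, 21.4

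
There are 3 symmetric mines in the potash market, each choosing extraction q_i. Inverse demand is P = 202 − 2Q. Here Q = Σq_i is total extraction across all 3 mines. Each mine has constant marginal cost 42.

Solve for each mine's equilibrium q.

20

A representative mine's profit is π_i = q_i(202 − 2Q) − 42q_i, with Q = q_i + Σ_{j≠i} q_j.
First-order condition: 160 − 4q_i − 2Σ_{j≠i} q_j = 0.
With identical mines, set every q_j = q: then 160 − 4q − 4q = 0, i.e. q = 160/8 = 20.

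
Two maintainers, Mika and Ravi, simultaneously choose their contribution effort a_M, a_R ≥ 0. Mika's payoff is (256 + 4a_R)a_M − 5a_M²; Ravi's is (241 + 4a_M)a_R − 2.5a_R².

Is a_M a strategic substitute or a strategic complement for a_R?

Expanding Mika's payoff: 256a_M + 4a_Ra_M − 5a_M².
∂π/∂a_M = 256 + 4a_R − 10a_M = 0, so a_M = 25.6 + 0.4a_R.
The best-response slope da_M/da_R = 0.4 > 0: the reaction function is upward-sloping, so the choices are strategic complements.

strategic complements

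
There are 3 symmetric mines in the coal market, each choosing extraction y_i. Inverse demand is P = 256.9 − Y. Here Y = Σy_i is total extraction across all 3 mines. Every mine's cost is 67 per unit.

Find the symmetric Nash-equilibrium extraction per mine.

47.475

A representative mine's profit is π_i = y_i(256.9 − Y) − 67y_i, with Y = y_i + Σ_{j≠i} y_j.
First-order condition: 189.9 − 2y_i − Σ_{j≠i} y_j = 0.
In a symmetric equilibrium every mine chooses the same y, so Σ_{j≠i} y_j = 2y. The condition becomes 189.9 − 4y = 0, giving y = 189.9/4 = 47.475.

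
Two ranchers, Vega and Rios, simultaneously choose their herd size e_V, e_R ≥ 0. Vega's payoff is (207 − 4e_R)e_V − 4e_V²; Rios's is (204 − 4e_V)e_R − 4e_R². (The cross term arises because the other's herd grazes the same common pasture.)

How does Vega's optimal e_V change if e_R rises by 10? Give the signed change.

-5

Expanding Vega's payoff: 207e_V − 4e_Re_V − 4e_V².
∂π/∂e_V = 207 − 4e_R − 8e_V = 0, so e_V = 25.875 − 0.5e_R.
The reaction-function slope is −0.5, so a 10-unit rise in e_R moves e_V by −0.5 × 10 = −5. Vega's best response falls — the actions are strategic substitutes.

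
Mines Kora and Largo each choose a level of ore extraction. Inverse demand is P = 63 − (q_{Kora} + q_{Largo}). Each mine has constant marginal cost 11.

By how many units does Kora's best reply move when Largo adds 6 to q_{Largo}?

Mine Kora's profit: π = q_{Kora}(63 − (q_{Kora} + q_{Largo})) − 11q_{Kora}.
∂π/∂q_{Kora} = 52 − 2q_{Kora} − q_{Largo} = 0, so q_{Kora} = 26 − 0.5q_{Largo}.
The reaction-function slope is −0.5, so a 6-unit rise in q_{Largo} moves q_{Kora} by −0.5 × 6 = −3. Kora's best response falls — the actions are strategic substitutes.

-3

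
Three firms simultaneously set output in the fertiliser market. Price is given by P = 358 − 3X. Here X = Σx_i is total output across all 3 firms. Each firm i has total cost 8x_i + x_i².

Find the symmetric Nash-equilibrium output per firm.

A representative firm's profit is π_i = x_i(358 − 3X) − 8x_i − x_i², with X = x_i + Σ_{j≠i} x_j.
First-order condition: 350 − 8x_i − 3Σ_{j≠i} x_j = 0.
In a symmetric equilibrium every firm chooses the same x, so Σ_{j≠i} x_j = 2x. The condition becomes 350 − 14x = 0, giving x = 350/14 = 25.

25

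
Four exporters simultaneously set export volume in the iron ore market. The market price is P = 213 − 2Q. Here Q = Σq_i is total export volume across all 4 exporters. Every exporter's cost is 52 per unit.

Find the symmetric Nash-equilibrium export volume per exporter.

A representative exporter's profit is π_i = q_i(213 − 2Q) − 52q_i, with Q = q_i + Σ_{j≠i} q_j.
First-order condition: 161 − 4q_i − 2Σ_{j≠i} q_j = 0.
Imposing symmetry (q_j = q for all j) turns Σ_{j≠i} q_j into 3q, so 161 = 10q and q = 16.1.

16.1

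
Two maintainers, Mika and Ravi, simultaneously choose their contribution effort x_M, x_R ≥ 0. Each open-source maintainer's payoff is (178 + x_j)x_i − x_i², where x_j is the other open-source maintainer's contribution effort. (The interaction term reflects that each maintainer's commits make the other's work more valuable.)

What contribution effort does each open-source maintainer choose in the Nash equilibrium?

178

Mika's payoff is (178 + x_R)x_M − x_M².
∂π/∂x_M = 178 + x_R − 2x_M = 0, so x_M = 89 + 0.5x_R.
By symmetry x_R = x_M; substituting into the reaction function, 0.5x_M = 89 and x_M = 178.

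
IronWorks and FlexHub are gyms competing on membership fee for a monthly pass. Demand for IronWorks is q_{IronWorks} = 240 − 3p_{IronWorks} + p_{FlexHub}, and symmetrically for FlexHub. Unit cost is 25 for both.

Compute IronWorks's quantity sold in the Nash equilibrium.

IronWorks's profit: π = (p_{IronWorks} − 25)(240 − 3p_{IronWorks} + p_{FlexHub}).
∂π/∂p_{IronWorks} = 315 − 6p_{IronWorks} + p_{FlexHub} = 0 ⇒ p_{IronWorks} = 52.5 + (1/6)p_{FlexHub}.
Setting p_{IronWorks} = p_{FlexHub} in the reaction function: p_{IronWorks} = 52.5 + (1/6)p_{IronWorks}, so p_{IronWorks} = 52.5 / (5/6) = 63.
q_{IronWorks} = 240 − 3·63 + 63 = 114.

114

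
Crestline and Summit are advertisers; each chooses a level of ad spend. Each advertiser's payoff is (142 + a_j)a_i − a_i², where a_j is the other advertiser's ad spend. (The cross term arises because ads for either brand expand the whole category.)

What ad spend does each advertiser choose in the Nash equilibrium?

Crestline's payoff is (142 + a_S)a_C − a_C².
∂π/∂a_C = 142 + a_S − 2a_C = 0, so a_C = 71 + 0.5a_S.
By symmetry a_S = a_C; substituting into the reaction function, 0.5a_C = 71 and a_C = 142.

142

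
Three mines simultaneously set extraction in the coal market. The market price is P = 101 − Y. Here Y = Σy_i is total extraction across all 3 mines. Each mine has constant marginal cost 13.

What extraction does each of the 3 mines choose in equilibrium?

22

A representative mine's profit is π_i = y_i(101 − Y) − 13y_i, with Y = y_i + Σ_{j≠i} y_j.
First-order condition: 88 − 2y_i − Σ_{j≠i} y_j = 0.
Imposing symmetry (y_j = y for all j) turns Σ_{j≠i} y_j into 2y, so 88 = 4y and y = 22.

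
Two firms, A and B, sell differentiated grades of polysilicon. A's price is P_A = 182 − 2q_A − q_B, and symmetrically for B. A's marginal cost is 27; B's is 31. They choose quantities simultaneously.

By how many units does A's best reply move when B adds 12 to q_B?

Firm A's profit: π = q_A(182 − 2q_A − q_B) − 27q_A.
∂π/∂q_A = 155 − 4q_A − q_B = 0 ⇒ q_A = 38.75 − 0.25q_B.
The reaction-function slope is −0.25, so a 12-unit rise in q_B moves q_A by −0.25 × 12 = −3. A's best response falls — the actions are strategic substitutes.

-3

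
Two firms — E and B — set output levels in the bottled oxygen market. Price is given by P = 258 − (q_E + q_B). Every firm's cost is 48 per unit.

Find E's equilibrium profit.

Firm E's profit: π = q_E(258 − (q_E + q_B)) − 48q_E.
∂π/∂q_E = 210 − 2q_E − q_B = 0, so q_E = 105 − 0.5q_B.
By symmetry q_B = q_E; substituting into the reaction function, 1.5q_E = 105 and q_E = 70.
Price P = 258 − 140 = 118.
E's profit: (118 − 48)·70 = 4900.

4900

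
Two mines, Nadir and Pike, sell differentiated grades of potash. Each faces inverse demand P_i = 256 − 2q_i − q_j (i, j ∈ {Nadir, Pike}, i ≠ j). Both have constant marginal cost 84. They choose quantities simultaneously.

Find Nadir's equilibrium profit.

2366.72

Mine Nadir's profit: π = q_{Nadir}(256 − 2q_{Nadir} − q_{Pike}) − 84q_{Nadir}.
∂π/∂q_{Nadir} = 172 − 4q_{Nadir} − q_{Pike} = 0 ⇒ q_{Nadir} = 43 − 0.25q_{Pike}.
Setting q_{Nadir} = q_{Pike} in the reaction function: q_{Nadir} = 43 − 0.25q_{Nadir}, so q_{Nadir} = 43 / 1.25 = 34.4.
P_{Nadir} = 256 − 2·34.4 − 34.4 = 152.8.
Profit = (152.8 − 84)·34.4 = 2366.72.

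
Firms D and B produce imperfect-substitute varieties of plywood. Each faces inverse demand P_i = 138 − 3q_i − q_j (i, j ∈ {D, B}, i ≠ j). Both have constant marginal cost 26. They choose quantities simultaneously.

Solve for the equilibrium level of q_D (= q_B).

Firm D's profit: π = q_D(138 − 3q_D − q_B) − 26q_D.
∂π/∂q_D = 112 − 6q_D − q_B = 0 ⇒ q_D = 56/3 − (1/6)q_B.
Setting q_D = q_B in the reaction function: q_D = 56/3 − (1/6)q_D, so q_D = (56/3) / (7/6) = 16.

16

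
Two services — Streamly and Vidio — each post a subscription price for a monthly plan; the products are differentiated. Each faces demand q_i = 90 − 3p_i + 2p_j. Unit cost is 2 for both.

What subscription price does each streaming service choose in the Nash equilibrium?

Streamly's profit: π = (p_{Streamly} − 2)(90 − 3p_{Streamly} + 2p_{Vidio}).
∂π/∂p_{Streamly} = 96 − 6p_{Streamly} + 2p_{Vidio} = 0 ⇒ p_{Streamly} = 16 + (1/3)p_{Vidio}.
The game is symmetric, so in equilibrium p_{Vidio} = p_{Streamly}: the reaction function gives (2/3)p_{Streamly} = 16, hence p_{Streamly} = 24.

24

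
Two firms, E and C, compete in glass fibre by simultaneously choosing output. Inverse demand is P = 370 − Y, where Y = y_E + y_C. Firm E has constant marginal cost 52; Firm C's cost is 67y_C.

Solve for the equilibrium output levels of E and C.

Firm E's profit: π = y_E(370 − (y_E + y_C)) − 52y_E.
∂π/∂y_E = 318 − 2y_E − y_C = 0, so y_E = 159 − 0.5y_C.
By the same steps for C: y_C = 151.5 − 0.5y_E.
Plugging y_C into E's best response: y_E = 159 − 0.5(151.5 − 0.5y_E) ⇒ 0.75y_E = 83.25, so y_E = 111.
Then y_C = 151.5 − 0.5·111 = 96.

111, 96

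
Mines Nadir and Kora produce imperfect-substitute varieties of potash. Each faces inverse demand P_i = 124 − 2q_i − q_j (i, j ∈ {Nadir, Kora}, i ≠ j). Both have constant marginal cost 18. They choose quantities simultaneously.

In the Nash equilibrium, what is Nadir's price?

Mine Nadir's profit: π = q_{Nadir}(124 − 2q_{Nadir} − q_{Kora}) − 18q_{Nadir}.
∂π/∂q_{Nadir} = 106 − 4q_{Nadir} − q_{Kora} = 0 ⇒ q_{Nadir} = 26.5 − 0.25q_{Kora}.
Setting q_{Nadir} = q_{Kora} in the reaction function: q_{Nadir} = 26.5 − 0.25q_{Nadir}, so q_{Nadir} = 26.5 / 1.25 = 21.2.
P_{Nadir} = 124 − 2·21.2 − 21.2 = 60.4.

60.4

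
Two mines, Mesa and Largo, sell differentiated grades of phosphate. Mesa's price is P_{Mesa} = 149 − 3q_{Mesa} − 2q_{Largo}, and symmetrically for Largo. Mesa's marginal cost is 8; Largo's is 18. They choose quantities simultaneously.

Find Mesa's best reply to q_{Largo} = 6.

21.5

Mine Mesa's profit: π = q_{Mesa}(149 − 3q_{Mesa} − 2q_{Largo}) − 8q_{Mesa}.
∂π/∂q_{Mesa} = 141 − 6q_{Mesa} − 2q_{Largo} = 0 ⇒ q_{Mesa} = 23.5 − (1/3)q_{Largo}.
At q_{Largo} = 6: q_{Mesa} = 23.5 − (1/3)·6 = 21.5.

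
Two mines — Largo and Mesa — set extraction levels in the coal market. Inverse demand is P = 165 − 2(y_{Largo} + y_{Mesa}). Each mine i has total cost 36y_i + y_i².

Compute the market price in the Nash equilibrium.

100.5

Mine Largo's profit: π = y_{Largo}(165 − 2(y_{Largo} + y_{Mesa})) − 36y_{Largo} − y_{Largo}².
∂π/∂y_{Largo} = 129 − 6y_{Largo} − 2y_{Mesa} = 0, so y_{Largo} = 21.5 − (1/3)y_{Mesa}.
Setting y_{Largo} = y_{Mesa} in the reaction function: y_{Largo} = 21.5 − (1/3)y_{Largo}, so y_{Largo} = 21.5 / (4/3) = 16.125.
Equilibrium price: P = 165 − 2·32.25 = 100.5.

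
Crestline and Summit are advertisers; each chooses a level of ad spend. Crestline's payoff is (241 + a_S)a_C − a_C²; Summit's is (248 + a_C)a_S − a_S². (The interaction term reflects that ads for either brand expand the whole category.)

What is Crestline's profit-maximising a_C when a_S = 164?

Expanding Crestline's payoff: 241a_C + a_Sa_C − a_C².
∂π/∂a_C = 241 + a_S − 2a_C = 0, so a_C = 120.5 + 0.5a_S.
At a_S = 164: a_C = 120.5 + 0.5·164 = 202.5.

202.5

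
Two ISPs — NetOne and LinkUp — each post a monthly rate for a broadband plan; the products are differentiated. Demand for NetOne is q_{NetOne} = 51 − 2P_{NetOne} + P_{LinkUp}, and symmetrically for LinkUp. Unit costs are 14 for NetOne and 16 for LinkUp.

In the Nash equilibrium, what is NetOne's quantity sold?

NetOne's profit: π = (P_{NetOne} − 14)(51 − 2P_{NetOne} + P_{LinkUp}).
∂π/∂P_{NetOne} = 79 − 4P_{NetOne} + P_{LinkUp} = 0 ⇒ P_{NetOne} = 19.75 + 0.25P_{LinkUp}.
Similarly P_{LinkUp} = 20.75 + 0.25P_{NetOne}.
Solving the two reaction functions simultaneously: (1 − (0.25)(0.25))P_{NetOne} = 19.75 + 0.25·20.75, so 0.9375P_{NetOne} = 24.9375 and P_{NetOne} = 26.6.
Then P_{LinkUp} = 20.75 + 0.25·26.6 = 27.4.
q_{NetOne} = 51 − 2·26.6 + 27.4 = 25.2.

25.2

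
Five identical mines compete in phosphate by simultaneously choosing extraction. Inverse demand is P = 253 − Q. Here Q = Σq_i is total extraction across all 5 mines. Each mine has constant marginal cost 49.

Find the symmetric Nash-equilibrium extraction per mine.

A representative mine's profit is π_i = q_i(253 − Q) − 49q_i, with Q = q_i + Σ_{j≠i} q_j.
First-order condition: 204 − 2q_i − Σ_{j≠i} q_j = 0.
In a symmetric equilibrium every mine chooses the same q, so Σ_{j≠i} q_j = 4q. The condition becomes 204 − 6q = 0, giving q = 204/6 = 34.

34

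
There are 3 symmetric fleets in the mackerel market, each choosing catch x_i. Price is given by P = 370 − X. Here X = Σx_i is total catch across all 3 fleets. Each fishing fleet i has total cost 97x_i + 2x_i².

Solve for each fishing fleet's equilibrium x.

A representative fishing fleet's profit is π_i = x_i(370 − X) − 97x_i − 2x_i², with X = x_i + Σ_{j≠i} x_j.
First-order condition: 273 − 6x_i − Σ_{j≠i} x_j = 0.
In a symmetric equilibrium every fishing fleet chooses the same x, so Σ_{j≠i} x_j = 2x. The condition becomes 273 − 8x = 0, giving x = 273/8 = 34.125.

34.125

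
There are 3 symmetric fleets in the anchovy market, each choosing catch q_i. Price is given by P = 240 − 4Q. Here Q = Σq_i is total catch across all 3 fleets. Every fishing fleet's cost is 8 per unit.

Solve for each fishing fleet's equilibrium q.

14.5

A representative fishing fleet's profit is π_i = q_i(240 − 4Q) − 8q_i, with Q = q_i + Σ_{j≠i} q_j.
First-order condition: 232 − 8q_i − 4Σ_{j≠i} q_j = 0.
Imposing symmetry (q_j = q for all j) turns Σ_{j≠i} q_j into 2q, so 232 = 16q and q = 14.5.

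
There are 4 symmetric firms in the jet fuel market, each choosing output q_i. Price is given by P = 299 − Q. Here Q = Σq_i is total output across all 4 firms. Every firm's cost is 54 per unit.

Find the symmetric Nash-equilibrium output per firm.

49

A representative firm's profit is π_i = q_i(299 − Q) − 54q_i, with Q = q_i + Σ_{j≠i} q_j.
First-order condition: 245 − 2q_i − Σ_{j≠i} q_j = 0.
Imposing symmetry (q_j = q for all j) turns Σ_{j≠i} q_j into 3q, so 245 = 5q and q = 49.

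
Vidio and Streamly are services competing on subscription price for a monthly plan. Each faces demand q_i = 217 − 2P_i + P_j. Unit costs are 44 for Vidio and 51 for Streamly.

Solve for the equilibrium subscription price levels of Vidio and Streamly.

102.6, 105.4

Vidio's profit: π = (P_{Vidio} − 44)(217 − 2P_{Vidio} + P_{Streamly}).
∂π/∂P_{Vidio} = 305 − 4P_{Vidio} + P_{Streamly} = 0 ⇒ P_{Vidio} = 76.25 + 0.25P_{Streamly}.
Similarly P_{Streamly} = 79.75 + 0.25P_{Vidio}.
Plugging P_{Streamly} into Vidio's best response: P_{Vidio} = 76.25 + 0.25(79.75 + 0.25P_{Vidio}) ⇒ 0.9375P_{Vidio} = 96.1875, so P_{Vidio} = 102.6.
Then P_{Streamly} = 79.75 + 0.25·102.6 = 105.4.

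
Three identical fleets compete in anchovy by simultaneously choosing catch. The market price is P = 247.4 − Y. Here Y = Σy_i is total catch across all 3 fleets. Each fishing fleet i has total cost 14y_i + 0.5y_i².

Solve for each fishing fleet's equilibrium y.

46.68

A representative fishing fleet's profit is π_i = y_i(247.4 − Y) − 14y_i − 0.5y_i², with Y = y_i + Σ_{j≠i} y_j.
First-order condition: 233.4 − 3y_i − Σ_{j≠i} y_j = 0.
Imposing symmetry (y_j = y for all j) turns Σ_{j≠i} y_j into 2y, so 233.4 = 5y and y = 46.68.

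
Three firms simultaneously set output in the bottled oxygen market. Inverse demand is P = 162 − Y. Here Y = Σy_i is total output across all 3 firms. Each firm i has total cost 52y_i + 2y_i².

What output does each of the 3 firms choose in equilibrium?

13.75

A representative firm's profit is π_i = y_i(162 − Y) − 52y_i − 2y_i², with Y = y_i + Σ_{j≠i} y_j.
First-order condition: 110 − 6y_i − Σ_{j≠i} y_j = 0.
In a symmetric equilibrium every firm chooses the same y, so Σ_{j≠i} y_j = 2y. The condition becomes 110 − 8y = 0, giving y = 110/8 = 13.75.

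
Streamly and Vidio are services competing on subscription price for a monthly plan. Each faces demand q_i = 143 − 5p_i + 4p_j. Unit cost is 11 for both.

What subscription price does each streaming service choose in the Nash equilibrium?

Streamly's profit: π = (p_{Streamly} − 11)(143 − 5p_{Streamly} + 4p_{Vidio}).
∂π/∂p_{Streamly} = 198 − 10p_{Streamly} + 4p_{Vidio} = 0 ⇒ p_{Streamly} = 19.8 + 0.4p_{Vidio}.
The game is symmetric, so in equilibrium p_{Vidio} = p_{Streamly}: the reaction function gives 0.6p_{Streamly} = 19.8, hence p_{Streamly} = 33.

33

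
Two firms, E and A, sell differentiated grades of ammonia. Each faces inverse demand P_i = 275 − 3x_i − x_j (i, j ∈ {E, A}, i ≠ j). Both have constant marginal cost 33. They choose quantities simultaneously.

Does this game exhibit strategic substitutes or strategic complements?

Firm E's profit: π = x_E(275 − 3x_E − x_A) − 33x_E.
∂π/∂x_E = 242 − 6x_E − x_A = 0 ⇒ x_E = 121/3 − (1/6)x_A.
The best-response slope dx_E/dx_A = −1/6 < 0: the reaction function is downward-sloping, so the choices are strategic substitutes.

strategic substitutes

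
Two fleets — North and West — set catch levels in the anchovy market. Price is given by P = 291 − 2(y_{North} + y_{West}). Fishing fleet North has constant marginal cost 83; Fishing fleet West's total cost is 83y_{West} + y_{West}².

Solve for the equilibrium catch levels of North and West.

41.6, 20.8

Fishing fleet North's profit: π = y_{North}(291 − 2(y_{North} + y_{West})) − 83y_{North}.
∂π/∂y_{North} = 208 − 4y_{North} − 2y_{West} = 0, so y_{North} = 52 − 0.5y_{West}.
For West: ∂π/∂y_{West} = 208 − 6y_{West} − 2y_{North} = 0 ⇒ y_{West} = 104/3 − (1/3)y_{North}.
Solving the two reaction functions simultaneously: (1 − (−0.5)(−1/3))y_{North} = 52 − 0.5·(104/3), so (5/6)y_{North} = 104/3 and y_{North} = 41.6.
Then y_{West} = 104/3 − (1/3)·41.6 = 20.8.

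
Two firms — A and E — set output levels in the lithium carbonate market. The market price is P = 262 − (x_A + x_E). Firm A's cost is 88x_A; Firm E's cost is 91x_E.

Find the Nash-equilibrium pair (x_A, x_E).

59, 56

Firm A's profit: π = x_A(262 − (x_A + x_E)) − 88x_A.
∂π/∂x_A = 174 − 2x_A − x_E = 0, so x_A = 87 − 0.5x_E.
By the same steps for E: x_E = 85.5 − 0.5x_A.
Plugging x_E into A's best response: x_A = 87 − 0.5(85.5 − 0.5x_A) ⇒ 0.75x_A = 44.25, so x_A = 59.
Then x_E = 85.5 − 0.5·59 = 56.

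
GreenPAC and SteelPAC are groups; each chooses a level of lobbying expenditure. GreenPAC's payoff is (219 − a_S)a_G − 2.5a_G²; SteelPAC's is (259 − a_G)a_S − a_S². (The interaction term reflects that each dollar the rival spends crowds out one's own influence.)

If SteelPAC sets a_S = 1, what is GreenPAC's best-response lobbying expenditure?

Expanding GreenPAC's payoff: 219a_G − a_Sa_G − 2.5a_G².
∂π/∂a_G = 219 − a_S − 5a_G = 0, so a_G = 43.8 − 0.2a_S.
At a_S = 1: a_G = 43.8 − 0.2·1 = 43.6.

43.6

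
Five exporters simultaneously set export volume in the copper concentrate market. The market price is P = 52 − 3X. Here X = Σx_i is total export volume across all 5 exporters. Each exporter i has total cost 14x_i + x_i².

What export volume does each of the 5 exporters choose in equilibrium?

1.9

A representative exporter's profit is π_i = x_i(52 − 3X) − 14x_i − x_i², with X = x_i + Σ_{j≠i} x_j.
First-order condition: 38 − 8x_i − 3Σ_{j≠i} x_j = 0.
In a symmetric equilibrium every exporter chooses the same x, so Σ_{j≠i} x_j = 4x. The condition becomes 38 − 20x = 0, giving x = 38/20 = 1.9.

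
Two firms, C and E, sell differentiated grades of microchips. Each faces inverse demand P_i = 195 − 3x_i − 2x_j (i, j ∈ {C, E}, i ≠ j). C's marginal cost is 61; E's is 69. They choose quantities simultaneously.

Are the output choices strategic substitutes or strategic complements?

Firm C's profit: π = x_C(195 − 3x_C − 2x_E) − 61x_C.
∂π/∂x_C = 134 − 6x_C − 2x_E = 0 ⇒ x_C = 67/3 − (1/3)x_E.
The best-response slope dx_C/dx_E = −1/3 < 0: the reaction function is downward-sloping, so the choices are strategic substitutes.

strategic substitutes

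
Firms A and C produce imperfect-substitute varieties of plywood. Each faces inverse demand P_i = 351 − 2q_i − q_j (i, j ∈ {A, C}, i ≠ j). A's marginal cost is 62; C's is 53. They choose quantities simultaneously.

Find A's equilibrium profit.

Firm A's profit: π = q_A(351 − 2q_A − q_C) − 62q_A.
∂π/∂q_A = 289 − 4q_A − q_C = 0 ⇒ q_A = 72.25 − 0.25q_C.
Similarly q_C = 74.5 − 0.25q_A.
Substituting the second reaction function into the first: q_A = 72.25 − 0.25(74.5 − 0.25q_A), which gives 0.9375q_A = 53.625 ⇒ q_A = 57.2.
Then q_C = 74.5 − 0.25·57.2 = 60.2.
P_A = 351 − 2·57.2 − 60.2 = 176.4.
Profit = (176.4 − 62)·57.2 = 6543.68.

6543.68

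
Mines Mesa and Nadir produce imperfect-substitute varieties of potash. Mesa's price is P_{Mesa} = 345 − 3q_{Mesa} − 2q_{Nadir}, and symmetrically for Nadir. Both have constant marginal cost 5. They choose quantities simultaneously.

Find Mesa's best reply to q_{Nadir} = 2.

Mine Mesa's profit: π = q_{Mesa}(345 − 3q_{Mesa} − 2q_{Nadir}) − 5q_{Mesa}.
∂π/∂q_{Mesa} = 340 − 6q_{Mesa} − 2q_{Nadir} = 0 ⇒ q_{Mesa} = 170/3 − (1/3)q_{Nadir}.
At q_{Nadir} = 2: q_{Mesa} = 170/3 − (1/3)·2 = 56.

56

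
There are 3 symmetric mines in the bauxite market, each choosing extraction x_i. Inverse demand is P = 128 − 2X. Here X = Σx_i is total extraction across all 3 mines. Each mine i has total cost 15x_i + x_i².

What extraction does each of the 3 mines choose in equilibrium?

A representative mine's profit is π_i = x_i(128 − 2X) − 15x_i − x_i², with X = x_i + Σ_{j≠i} x_j.
First-order condition: 113 − 6x_i − 2Σ_{j≠i} x_j = 0.
Imposing symmetry (x_j = x for all j) turns Σ_{j≠i} x_j into 2x, so 113 = 10x and x = 11.3.

11.3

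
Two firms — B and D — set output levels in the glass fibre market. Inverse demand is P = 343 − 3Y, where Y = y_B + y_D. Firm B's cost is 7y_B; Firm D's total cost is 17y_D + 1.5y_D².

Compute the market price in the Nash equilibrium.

143.4

Firm B's profit: π = y_B(343 − 3(y_B + y_D)) − 7y_B.
∂π/∂y_B = 336 − 6y_B − 3y_D = 0, so y_B = 56 − 0.5y_D.
For D: ∂π/∂y_D = 326 − 9y_D − 3y_B = 0 ⇒ y_D = 326/9 − (1/3)y_B.
Plugging y_D into B's best response: y_B = 56 − 0.5(326/9 − (1/3)y_B) ⇒ (5/6)y_B = 341/9, so y_B = 682/15.
Then y_D = 326/9 − (1/3)·(682/15) = 316/15.
Equilibrium price: P = 343 − 3·(998/15) = 143.4.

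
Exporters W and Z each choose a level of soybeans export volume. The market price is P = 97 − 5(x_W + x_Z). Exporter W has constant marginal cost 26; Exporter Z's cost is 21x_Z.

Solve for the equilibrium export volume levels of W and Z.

4.4, 5.4

Exporter W's profit: π = x_W(97 − 5(x_W + x_Z)) − 26x_W.
∂π/∂x_W = 71 − 10x_W − 5x_Z = 0, so x_W = 7.1 − 0.5x_Z.
By the same steps for Z: x_Z = 7.6 − 0.5x_W.
Plugging x_Z into W's best response: x_W = 7.1 − 0.5(7.6 − 0.5x_W) ⇒ 0.75x_W = 3.3, so x_W = 4.4.
Then x_Z = 7.6 − 0.5·4.4 = 5.4.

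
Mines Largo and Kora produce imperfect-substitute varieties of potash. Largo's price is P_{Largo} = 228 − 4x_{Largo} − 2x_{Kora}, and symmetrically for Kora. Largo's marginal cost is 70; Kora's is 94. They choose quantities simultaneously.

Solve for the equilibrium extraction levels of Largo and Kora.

Mine Largo's profit: π = x_{Largo}(228 − 4x_{Largo} − 2x_{Kora}) − 70x_{Largo}.
∂π/∂x_{Largo} = 158 − 8x_{Largo} − 2x_{Kora} = 0 ⇒ x_{Largo} = 19.75 − 0.25x_{Kora}.
Similarly x_{Kora} = 16.75 − 0.25x_{Largo}.
Plugging x_{Kora} into Largo's best response: x_{Largo} = 19.75 − 0.25(16.75 − 0.25x_{Largo}) ⇒ 0.9375x_{Largo} = 15.5625, so x_{Largo} = 16.6.
Then x_{Kora} = 16.75 − 0.25·16.6 = 12.6.

16.6, 12.6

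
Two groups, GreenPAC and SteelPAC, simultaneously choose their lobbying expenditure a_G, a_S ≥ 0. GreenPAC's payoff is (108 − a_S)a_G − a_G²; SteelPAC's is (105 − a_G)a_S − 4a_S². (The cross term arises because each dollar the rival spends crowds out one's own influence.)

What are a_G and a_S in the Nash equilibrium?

Expanding GreenPAC's payoff: 108a_G − a_Sa_G − a_G².
∂π/∂a_G = 108 − a_S − 2a_G = 0, so a_G = 54 − 0.5a_S.
Likewise for SteelPAC: a_S = 13.125 − 0.125a_G.
Solving the two reaction functions simultaneously: (1 − (−0.5)(−0.125))a_G = 54 − 0.5·13.125, so 0.9375a_G = 47.4375 and a_G = 50.6.
Then a_S = 13.125 − 0.125·50.6 = 6.8.

50.6, 6.8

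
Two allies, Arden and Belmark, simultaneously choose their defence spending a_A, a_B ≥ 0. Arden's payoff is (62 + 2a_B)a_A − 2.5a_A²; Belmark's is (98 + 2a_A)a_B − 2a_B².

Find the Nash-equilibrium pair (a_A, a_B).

27.75, 38.375

Expanding Arden's payoff: 62a_A + 2a_Ba_A − 2.5a_A².
∂π/∂a_A = 62 + 2a_B − 5a_A = 0, so a_A = 12.4 + 0.4a_B.
Likewise for Belmark: a_B = 24.5 + 0.5a_A.
Solving the two reaction functions simultaneously: (1 − (0.4)(0.5))a_A = 12.4 + 0.4·24.5, so 0.8a_A = 22.2 and a_A = 27.75.
Then a_B = 24.5 + 0.5·27.75 = 38.375.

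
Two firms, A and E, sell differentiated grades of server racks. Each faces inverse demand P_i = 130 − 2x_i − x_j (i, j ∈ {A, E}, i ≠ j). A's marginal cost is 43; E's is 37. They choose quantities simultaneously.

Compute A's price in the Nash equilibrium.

Firm A's profit: π = x_A(130 − 2x_A − x_E) − 43x_A.
∂π/∂x_A = 87 − 4x_A − x_E = 0 ⇒ x_A = 21.75 − 0.25x_E.
Similarly x_E = 23.25 − 0.25x_A.
Plugging x_E into A's best response: x_A = 21.75 − 0.25(23.25 − 0.25x_A) ⇒ 0.9375x_A = 15.9375, so x_A = 17.
Then x_E = 23.25 − 0.25·17 = 19.
P_A = 130 − 2·17 − 19 = 77.

77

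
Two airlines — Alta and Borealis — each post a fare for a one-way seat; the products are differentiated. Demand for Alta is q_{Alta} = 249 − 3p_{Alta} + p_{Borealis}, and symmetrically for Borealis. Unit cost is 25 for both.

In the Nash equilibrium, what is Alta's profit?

Alta's profit: π = (p_{Alta} − 25)(249 − 3p_{Alta} + p_{Borealis}).
∂π/∂p_{Alta} = 324 − 6p_{Alta} + p_{Borealis} = 0 ⇒ p_{Alta} = 54 + (1/6)p_{Borealis}.
Setting p_{Alta} = p_{Borealis} in the reaction function: p_{Alta} = 54 + (1/6)p_{Alta}, so p_{Alta} = 54 / (5/6) = 64.8.
q_{Alta} = 249 − 3·64.8 + 64.8 = 119.4.
Profit = (64.8 − 25)·119.4 = 4752.12.

4752.12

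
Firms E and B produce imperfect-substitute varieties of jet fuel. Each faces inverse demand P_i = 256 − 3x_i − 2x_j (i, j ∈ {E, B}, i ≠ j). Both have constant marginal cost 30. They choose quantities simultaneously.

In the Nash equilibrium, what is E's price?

114.75

Firm E's profit: π = x_E(256 − 3x_E − 2x_B) − 30x_E.
∂π/∂x_E = 226 − 6x_E − 2x_B = 0 ⇒ x_E = 113/3 − (1/3)x_B.
By symmetry x_B = x_E; substituting into the reaction function, (4/3)x_E = 113/3 and x_E = 28.25.
P_E = 256 − 3·28.25 − 2·28.25 = 114.75.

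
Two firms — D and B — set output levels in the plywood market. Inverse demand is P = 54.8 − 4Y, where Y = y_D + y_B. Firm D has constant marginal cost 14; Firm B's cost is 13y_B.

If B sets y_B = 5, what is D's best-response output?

2.6

Firm D's profit: π = y_D(54.8 − 4(y_D + y_B)) − 14y_D.
∂π/∂y_D = 40.8 − 8y_D − 4y_B = 0, so y_D = 5.1 − 0.5y_B.
At y_B = 5: y_D = 5.1 − 0.5·5 = 2.6.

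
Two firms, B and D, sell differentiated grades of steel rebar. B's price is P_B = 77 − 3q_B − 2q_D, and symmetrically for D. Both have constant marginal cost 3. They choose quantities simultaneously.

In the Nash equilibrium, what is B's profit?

256.6875

Firm B's profit: π = q_B(77 − 3q_B − 2q_D) − 3q_B.
∂π/∂q_B = 74 − 6q_B − 2q_D = 0 ⇒ q_B = 37/3 − (1/3)q_D.
By symmetry q_D = q_B; substituting into the reaction function, (4/3)q_B = 37/3 and q_B = 9.25.
P_B = 77 − 3·9.25 − 2·9.25 = 30.75.
Profit = (30.75 − 3)·9.25 = 256.6875.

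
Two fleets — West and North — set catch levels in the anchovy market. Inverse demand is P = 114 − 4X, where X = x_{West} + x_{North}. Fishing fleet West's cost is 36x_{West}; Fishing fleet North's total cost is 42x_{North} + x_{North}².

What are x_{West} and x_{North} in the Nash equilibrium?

7.6875, 4.125

Fishing fleet West's profit: π = x_{West}(114 − 4(x_{West} + x_{North})) − 36x_{West}.
∂π/∂x_{West} = 78 − 8x_{West} − 4x_{North} = 0, so x_{West} = 9.75 − 0.5x_{North}.
For North: ∂π/∂x_{North} = 72 − 10x_{North} − 4x_{West} = 0 ⇒ x_{North} = 7.2 − 0.4x_{West}.
Solving the two reaction functions simultaneously: (1 − (−0.5)(−0.4))x_{West} = 9.75 − 0.5·7.2, so 0.8x_{West} = 6.15 and x_{West} = 7.6875.
Then x_{North} = 7.2 − 0.4·7.6875 = 4.125.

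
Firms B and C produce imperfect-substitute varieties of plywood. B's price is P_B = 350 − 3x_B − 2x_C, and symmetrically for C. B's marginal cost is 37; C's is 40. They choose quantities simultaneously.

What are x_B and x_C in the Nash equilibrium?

Firm B's profit: π = x_B(350 − 3x_B − 2x_C) − 37x_B.
∂π/∂x_B = 313 − 6x_B − 2x_C = 0 ⇒ x_B = 313/6 − (1/3)x_C.
Similarly x_C = 155/3 − (1/3)x_B.
Solving the two reaction functions simultaneously: (1 − (−1/3)(−1/3))x_B = 313/6 − (1/3)·(155/3), so (8/9)x_B = 629/18 and x_B = 39.3125.
Then x_C = 155/3 − (1/3)·39.3125 = 38.5625.

39.3125, 38.5625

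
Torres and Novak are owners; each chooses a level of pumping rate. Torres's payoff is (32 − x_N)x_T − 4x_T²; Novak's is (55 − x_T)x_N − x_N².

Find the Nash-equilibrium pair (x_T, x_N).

Expanding Torres's payoff: 32x_T − x_Nx_T − 4x_T².
∂π/∂x_T = 32 − x_N − 8x_T = 0, so x_T = 4 − 0.125x_N.
Likewise for Novak: x_N = 27.5 − 0.5x_T.
Solving the two reaction functions simultaneously: (1 − (−0.125)(−0.5))x_T = 4 − 0.125·27.5, so 0.9375x_T = 0.5625 and x_T = 0.6.
Then x_N = 27.5 − 0.5·0.6 = 27.2.

0.6, 27.2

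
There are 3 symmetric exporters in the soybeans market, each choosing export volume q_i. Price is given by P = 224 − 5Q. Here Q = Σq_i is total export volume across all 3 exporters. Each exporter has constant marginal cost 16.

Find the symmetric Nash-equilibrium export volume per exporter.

10.4

A representative exporter's profit is π_i = q_i(224 − 5Q) − 16q_i, with Q = q_i + Σ_{j≠i} q_j.
First-order condition: 208 − 10q_i − 5Σ_{j≠i} q_j = 0.
Imposing symmetry (q_j = q for all j) turns Σ_{j≠i} q_j into 2q, so 208 = 20q and q = 10.4.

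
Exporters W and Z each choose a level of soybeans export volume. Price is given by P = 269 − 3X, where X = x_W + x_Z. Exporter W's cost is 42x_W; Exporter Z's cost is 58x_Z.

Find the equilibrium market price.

Exporter W's profit: π = x_W(269 − 3(x_W + x_Z)) − 42x_W.
∂π/∂x_W = 227 − 6x_W − 3x_Z = 0, so x_W = 227/6 − 0.5x_Z.
By the same steps for Z: x_Z = 211/6 − 0.5x_W.
Substituting the second reaction function into the first: x_W = 227/6 − 0.5(211/6 − 0.5x_W), which gives 0.75x_W = 20.25 ⇒ x_W = 27.
Then x_Z = 211/6 − 0.5·27 = 65/3.
Equilibrium price: P = 269 − 3·(146/3) = 123.

123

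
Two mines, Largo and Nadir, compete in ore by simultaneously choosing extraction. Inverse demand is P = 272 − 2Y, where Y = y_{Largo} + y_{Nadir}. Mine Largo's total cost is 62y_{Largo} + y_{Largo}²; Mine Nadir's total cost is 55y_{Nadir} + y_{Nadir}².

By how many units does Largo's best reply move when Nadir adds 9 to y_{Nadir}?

Mine Largo's profit: π = y_{Largo}(272 − 2(y_{Largo} + y_{Nadir})) − 62y_{Largo} − y_{Largo}².
∂π/∂y_{Largo} = 210 − 6y_{Largo} − 2y_{Nadir} = 0, so y_{Largo} = 35 − (1/3)y_{Nadir}.
The reaction-function slope is −1/3, so a 9-unit rise in y_{Nadir} moves y_{Largo} by −1/3 × 9 = −3. Largo's best response falls — the actions are strategic substitutes.

-3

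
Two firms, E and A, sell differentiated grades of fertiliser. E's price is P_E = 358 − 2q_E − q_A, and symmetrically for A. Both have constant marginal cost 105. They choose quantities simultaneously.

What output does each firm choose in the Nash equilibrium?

Firm E's profit: π = q_E(358 − 2q_E − q_A) − 105q_E.
∂π/∂q_E = 253 − 4q_E − q_A = 0 ⇒ q_E = 63.25 − 0.25q_A.
By symmetry q_A = q_E; substituting into the reaction function, 1.25q_E = 63.25 and q_E = 50.6.

50.6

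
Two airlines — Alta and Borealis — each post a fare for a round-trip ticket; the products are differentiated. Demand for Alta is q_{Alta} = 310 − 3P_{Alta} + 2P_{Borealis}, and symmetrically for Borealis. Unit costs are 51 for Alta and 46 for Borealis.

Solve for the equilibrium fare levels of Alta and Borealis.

114.8125, 112.9375

Alta's profit: π = (P_{Alta} − 51)(310 − 3P_{Alta} + 2P_{Borealis}).
∂π/∂P_{Alta} = 463 − 6P_{Alta} + 2P_{Borealis} = 0 ⇒ P_{Alta} = 463/6 + (1/3)P_{Borealis}.
Similarly P_{Borealis} = 224/3 + (1/3)P_{Alta}.
Substituting the second reaction function into the first: P_{Alta} = 463/6 + (1/3)(224/3 + (1/3)P_{Alta}), which gives (8/9)P_{Alta} = 1837/18 ⇒ P_{Alta} = 114.8125.
Then P_{Borealis} = 224/3 + (1/3)·114.8125 = 112.9375.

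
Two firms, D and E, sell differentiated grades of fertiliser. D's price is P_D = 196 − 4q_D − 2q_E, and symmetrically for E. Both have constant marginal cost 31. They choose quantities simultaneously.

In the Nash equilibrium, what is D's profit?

Firm D's profit: π = q_D(196 − 4q_D − 2q_E) − 31q_D.
∂π/∂q_D = 165 − 8q_D − 2q_E = 0 ⇒ q_D = 20.625 − 0.25q_E.
The game is symmetric, so in equilibrium q_E = q_D: the reaction function gives 1.25q_D = 20.625, hence q_D = 16.5.
P_D = 196 − 4·16.5 − 2·16.5 = 97.
Profit = (97 − 31)·16.5 = 1089.

1089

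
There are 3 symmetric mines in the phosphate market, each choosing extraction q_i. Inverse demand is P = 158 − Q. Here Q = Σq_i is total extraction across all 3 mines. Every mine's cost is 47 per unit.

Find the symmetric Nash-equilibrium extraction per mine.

A representative mine's profit is π_i = q_i(158 − Q) − 47q_i, with Q = q_i + Σ_{j≠i} q_j.
First-order condition: 111 − 2q_i − Σ_{j≠i} q_j = 0.
Imposing symmetry (q_j = q for all j) turns Σ_{j≠i} q_j into 2q, so 111 = 4q and q = 27.75.

27.75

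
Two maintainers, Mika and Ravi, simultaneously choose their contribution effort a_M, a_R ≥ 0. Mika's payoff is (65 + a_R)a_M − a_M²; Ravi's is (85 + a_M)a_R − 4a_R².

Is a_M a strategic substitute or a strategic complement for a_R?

Expanding Mika's payoff: 65a_M + a_Ra_M − a_M².
∂π/∂a_M = 65 + a_R − 2a_M = 0, so a_M = 32.5 + 0.5a_R.
The best-response slope da_M/da_R = 0.5 > 0: the reaction function is upward-sloping, so the choices are strategic complements.

strategic complements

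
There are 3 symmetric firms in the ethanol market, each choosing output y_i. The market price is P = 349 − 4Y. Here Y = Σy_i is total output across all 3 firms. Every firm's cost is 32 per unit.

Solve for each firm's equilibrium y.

A representative firm's profit is π_i = y_i(349 − 4Y) − 32y_i, with Y = y_i + Σ_{j≠i} y_j.
First-order condition: 317 − 8y_i − 4Σ_{j≠i} y_j = 0.
Imposing symmetry (y_j = y for all j) turns Σ_{j≠i} y_j into 2y, so 317 = 16y and y = 19.8125.

19.8125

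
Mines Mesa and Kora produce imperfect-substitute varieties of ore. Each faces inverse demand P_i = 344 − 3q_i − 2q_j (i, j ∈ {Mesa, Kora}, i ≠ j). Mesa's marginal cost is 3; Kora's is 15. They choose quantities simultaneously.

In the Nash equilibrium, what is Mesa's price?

Mine Mesa's profit: π = q_{Mesa}(344 − 3q_{Mesa} − 2q_{Kora}) − 3q_{Mesa}.
∂π/∂q_{Mesa} = 341 − 6q_{Mesa} − 2q_{Kora} = 0 ⇒ q_{Mesa} = 341/6 − (1/3)q_{Kora}.
Similarly q_{Kora} = 329/6 − (1/3)q_{Mesa}.
Substituting the second reaction function into the first: q_{Mesa} = 341/6 − (1/3)(329/6 − (1/3)q_{Mesa}), which gives (8/9)q_{Mesa} = 347/9 ⇒ q_{Mesa} = 43.375.
Then q_{Kora} = 329/6 − (1/3)·43.375 = 40.375.
P_{Mesa} = 344 − 3·43.375 − 2·40.375 = 133.125.

133.125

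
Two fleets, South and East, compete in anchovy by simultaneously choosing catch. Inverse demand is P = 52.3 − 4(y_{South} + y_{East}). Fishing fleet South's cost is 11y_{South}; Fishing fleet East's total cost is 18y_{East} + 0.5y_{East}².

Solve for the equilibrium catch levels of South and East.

4.1875, 1.95

Fishing fleet South's profit: π = y_{South}(52.3 − 4(y_{South} + y_{East})) − 11y_{South}.
∂π/∂y_{South} = 41.3 − 8y_{South} − 4y_{East} = 0, so y_{South} = 5.1625 − 0.5y_{East}.
For East: ∂π/∂y_{East} = 34.3 − 9y_{East} − 4y_{South} = 0 ⇒ y_{East} = 343/90 − (4/9)y_{South}.
Substituting the second reaction function into the first: y_{South} = 5.1625 − 0.5(343/90 − (4/9)y_{South}), which gives (7/9)y_{South} = 469/144 ⇒ y_{South} = 4.1875.
Then y_{East} = 343/90 − (4/9)·4.1875 = 1.95.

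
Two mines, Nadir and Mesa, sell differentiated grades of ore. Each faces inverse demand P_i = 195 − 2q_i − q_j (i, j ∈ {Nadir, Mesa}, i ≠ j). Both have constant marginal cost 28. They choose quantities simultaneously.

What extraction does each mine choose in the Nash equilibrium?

33.4

Mine Nadir's profit: π = q_{Nadir}(195 − 2q_{Nadir} − q_{Mesa}) − 28q_{Nadir}.
∂π/∂q_{Nadir} = 167 − 4q_{Nadir} − q_{Mesa} = 0 ⇒ q_{Nadir} = 41.75 − 0.25q_{Mesa}.
The game is symmetric, so in equilibrium q_{Mesa} = q_{Nadir}: the reaction function gives 1.25q_{Nadir} = 41.75, hence q_{Nadir} = 33.4.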